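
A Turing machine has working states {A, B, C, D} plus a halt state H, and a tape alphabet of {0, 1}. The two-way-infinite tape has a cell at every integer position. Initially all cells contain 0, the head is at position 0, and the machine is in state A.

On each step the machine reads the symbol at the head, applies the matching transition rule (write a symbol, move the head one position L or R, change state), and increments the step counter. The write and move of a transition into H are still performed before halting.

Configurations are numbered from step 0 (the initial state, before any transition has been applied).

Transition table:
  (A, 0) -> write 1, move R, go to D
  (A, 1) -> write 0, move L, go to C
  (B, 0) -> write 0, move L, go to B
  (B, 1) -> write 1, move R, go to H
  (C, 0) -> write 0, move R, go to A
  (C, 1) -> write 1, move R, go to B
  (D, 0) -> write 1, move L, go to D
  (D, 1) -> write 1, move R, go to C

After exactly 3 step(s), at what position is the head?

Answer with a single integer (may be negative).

Answer: 1

Derivation:
Step 1: in state A at pos 0, read 0 -> (A,0)->write 1,move R,goto D. Now: state=D, head=1, tape[-1..2]=0100 (head:   ^)
Step 2: in state D at pos 1, read 0 -> (D,0)->write 1,move L,goto D. Now: state=D, head=0, tape[-1..2]=0110 (head:  ^)
Step 3: in state D at pos 0, read 1 -> (D,1)->write 1,move R,goto C. Now: state=C, head=1, tape[-1..2]=0110 (head:   ^)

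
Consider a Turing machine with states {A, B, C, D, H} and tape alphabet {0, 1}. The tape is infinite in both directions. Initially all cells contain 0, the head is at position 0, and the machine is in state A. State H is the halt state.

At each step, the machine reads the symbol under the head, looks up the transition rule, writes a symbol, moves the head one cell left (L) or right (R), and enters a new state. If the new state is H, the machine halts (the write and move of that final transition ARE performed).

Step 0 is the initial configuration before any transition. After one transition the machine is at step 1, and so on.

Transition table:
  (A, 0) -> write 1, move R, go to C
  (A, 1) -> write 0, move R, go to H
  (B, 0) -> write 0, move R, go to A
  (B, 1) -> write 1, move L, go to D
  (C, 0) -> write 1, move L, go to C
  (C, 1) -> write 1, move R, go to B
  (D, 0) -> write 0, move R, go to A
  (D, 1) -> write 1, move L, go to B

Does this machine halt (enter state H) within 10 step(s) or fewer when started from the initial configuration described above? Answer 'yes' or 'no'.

Answer: yes

Derivation:
Step 1: in state A at pos 0, read 0 -> (A,0)->write 1,move R,goto C. Now: state=C, head=1, tape[-1..2]=0100 (head:   ^)
Step 2: in state C at pos 1, read 0 -> (C,0)->write 1,move L,goto C. Now: state=C, head=0, tape[-1..2]=0110 (head:  ^)
Step 3: in state C at pos 0, read 1 -> (C,1)->write 1,move R,goto B. Now: state=B, head=1, tape[-1..2]=0110 (head:   ^)
Step 4: in state B at pos 1, read 1 -> (B,1)->write 1,move L,goto D. Now: state=D, head=0, tape[-1..2]=0110 (head:  ^)
Step 5: in state D at pos 0, read 1 -> (D,1)->write 1,move L,goto B. Now: state=B, head=-1, tape[-2..2]=00110 (head:  ^)
Step 6: in state B at pos -1, read 0 -> (B,0)->write 0,move R,goto A. Now: state=A, head=0, tape[-2..2]=00110 (head:   ^)
Step 7: in state A at pos 0, read 1 -> (A,1)->write 0,move R,goto H. Now: state=H, head=1, tape[-2..2]=00010 (head:    ^)
State H reached at step 7; 7 <= 10 -> yes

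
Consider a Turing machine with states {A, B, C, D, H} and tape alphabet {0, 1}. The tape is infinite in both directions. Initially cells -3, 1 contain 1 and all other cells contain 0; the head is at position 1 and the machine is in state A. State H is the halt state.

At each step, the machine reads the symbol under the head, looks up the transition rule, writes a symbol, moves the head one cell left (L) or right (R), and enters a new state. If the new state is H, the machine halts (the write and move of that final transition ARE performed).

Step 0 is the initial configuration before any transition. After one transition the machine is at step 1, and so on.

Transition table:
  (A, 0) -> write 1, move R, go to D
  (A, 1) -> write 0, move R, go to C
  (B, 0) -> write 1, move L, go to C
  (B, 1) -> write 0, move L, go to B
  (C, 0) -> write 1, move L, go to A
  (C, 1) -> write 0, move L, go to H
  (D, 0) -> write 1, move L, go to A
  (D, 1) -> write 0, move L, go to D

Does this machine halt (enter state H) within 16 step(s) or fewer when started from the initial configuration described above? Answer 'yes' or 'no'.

Step 1: in state A at pos 1, read 1 -> (A,1)->write 0,move R,goto C. Now: state=C, head=2, tape[-4..3]=01000000 (head:       ^)
Step 2: in state C at pos 2, read 0 -> (C,0)->write 1,move L,goto A. Now: state=A, head=1, tape[-4..3]=01000010 (head:      ^)
Step 3: in state A at pos 1, read 0 -> (A,0)->write 1,move R,goto D. Now: state=D, head=2, tape[-4..3]=01000110 (head:       ^)
Step 4: in state D at pos 2, read 1 -> (D,1)->write 0,move L,goto D. Now: state=D, head=1, tape[-4..3]=01000100 (head:      ^)
Step 5: in state D at pos 1, read 1 -> (D,1)->write 0,move L,goto D. Now: state=D, head=0, tape[-4..3]=01000000 (head:     ^)
Step 6: in state D at pos 0, read 0 -> (D,0)->write 1,move L,goto A. Now: state=A, head=-1, tape[-4..3]=01001000 (head:    ^)
Step 7: in state A at pos -1, read 0 -> (A,0)->write 1,move R,goto D. Now: state=D, head=0, tape[-4..3]=01011000 (head:     ^)
Step 8: in state D at pos 0, read 1 -> (D,1)->write 0,move L,goto D. Now: state=D, head=-1, tape[-4..3]=01010000 (head:    ^)
Step 9: in state D at pos -1, read 1 -> (D,1)->write 0,move L,goto D. Now: state=D, head=-2, tape[-4..3]=01000000 (head:   ^)
Step 10: in state D at pos -2, read 0 -> (D,0)->write 1,move L,goto A. Now: state=A, head=-3, tape[-4..3]=01100000 (head:  ^)
Step 11: in state A at pos -3, read 1 -> (A,1)->write 0,move R,goto C. Now: state=C, head=-2, tape[-4..3]=00100000 (head:   ^)
Step 12: in state C at pos -2, read 1 -> (C,1)->write 0,move L,goto H. Now: state=H, head=-3, tape[-4..3]=00000000 (head:  ^)
State H reached at step 12; 12 <= 16 -> yes

Answer: yes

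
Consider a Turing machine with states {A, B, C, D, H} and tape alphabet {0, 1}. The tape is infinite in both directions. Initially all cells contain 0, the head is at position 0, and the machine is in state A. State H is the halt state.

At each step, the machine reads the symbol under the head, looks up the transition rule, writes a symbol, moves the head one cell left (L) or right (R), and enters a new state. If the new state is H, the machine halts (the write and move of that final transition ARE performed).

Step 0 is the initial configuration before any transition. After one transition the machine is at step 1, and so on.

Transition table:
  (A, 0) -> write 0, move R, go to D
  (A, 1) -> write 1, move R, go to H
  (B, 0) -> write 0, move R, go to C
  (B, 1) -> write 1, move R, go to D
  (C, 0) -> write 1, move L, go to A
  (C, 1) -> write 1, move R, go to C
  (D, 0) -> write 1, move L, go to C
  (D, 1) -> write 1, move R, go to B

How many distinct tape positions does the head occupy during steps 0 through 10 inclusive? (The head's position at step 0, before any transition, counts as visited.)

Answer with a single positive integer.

Step 1: in state A at pos 0, read 0 -> (A,0)->write 0,move R,goto D. Now: state=D, head=1, tape[-1..2]=0000 (head:   ^)
Step 2: in state D at pos 1, read 0 -> (D,0)->write 1,move L,goto C. Now: state=C, head=0, tape[-1..2]=0010 (head:  ^)
Step 3: in state C at pos 0, read 0 -> (C,0)->write 1,move L,goto A. Now: state=A, head=-1, tape[-2..2]=00110 (head:  ^)
Step 4: in state A at pos -1, read 0 -> (A,0)->write 0,move R,goto D. Now: state=D, head=0, tape[-2..2]=00110 (head:   ^)
Step 5: in state D at pos 0, read 1 -> (D,1)->write 1,move R,goto B. Now: state=B, head=1, tape[-2..2]=00110 (head:    ^)
Step 6: in state B at pos 1, read 1 -> (B,1)->write 1,move R,goto D. Now: state=D, head=2, tape[-2..3]=001100 (head:     ^)
Step 7: in state D at pos 2, read 0 -> (D,0)->write 1,move L,goto C. Now: state=C, head=1, tape[-2..3]=001110 (head:    ^)
Step 8: in state C at pos 1, read 1 -> (C,1)->write 1,move R,goto C. Now: state=C, head=2, tape[-2..3]=001110 (head:     ^)
Step 9: in state C at pos 2, read 1 -> (C,1)->write 1,move R,goto C. Now: state=C, head=3, tape[-2..4]=0011100 (head:      ^)
Step 10: in state C at pos 3, read 0 -> (C,0)->write 1,move L,goto A. Now: state=A, head=2, tape[-2..4]=0011110 (head:     ^)
Head positions at steps 0..10: starting at 0, distinct positions visited = {-1, 0, 1, 2, 3} -> 5 position(s)

Answer: 5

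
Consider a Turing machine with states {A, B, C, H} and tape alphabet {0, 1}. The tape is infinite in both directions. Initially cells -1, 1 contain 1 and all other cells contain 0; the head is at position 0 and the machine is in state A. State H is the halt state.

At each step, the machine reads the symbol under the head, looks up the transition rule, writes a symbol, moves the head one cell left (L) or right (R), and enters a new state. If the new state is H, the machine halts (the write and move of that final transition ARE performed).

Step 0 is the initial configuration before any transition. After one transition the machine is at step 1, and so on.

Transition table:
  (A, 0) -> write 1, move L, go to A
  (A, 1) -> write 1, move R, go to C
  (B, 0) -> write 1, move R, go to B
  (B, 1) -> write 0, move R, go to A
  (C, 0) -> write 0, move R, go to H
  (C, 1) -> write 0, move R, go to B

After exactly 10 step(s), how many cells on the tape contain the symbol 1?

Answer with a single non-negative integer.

Step 1: in state A at pos 0, read 0 -> (A,0)->write 1,move L,goto A. Now: state=A, head=-1, tape[-2..2]=01110 (head:  ^)
Step 2: in state A at pos -1, read 1 -> (A,1)->write 1,move R,goto C. Now: state=C, head=0, tape[-2..2]=01110 (head:   ^)
Step 3: in state C at pos 0, read 1 -> (C,1)->write 0,move R,goto B. Now: state=B, head=1, tape[-2..2]=01010 (head:    ^)
Step 4: in state B at pos 1, read 1 -> (B,1)->write 0,move R,goto A. Now: state=A, head=2, tape[-2..3]=010000 (head:     ^)
Step 5: in state A at pos 2, read 0 -> (A,0)->write 1,move L,goto A. Now: state=A, head=1, tape[-2..3]=010010 (head:    ^)
Step 6: in state A at pos 1, read 0 -> (A,0)->write 1,move L,goto A. Now: state=A, head=0, tape[-2..3]=010110 (head:   ^)
Step 7: in state A at pos 0, read 0 -> (A,0)->write 1,move L,goto A. Now: state=A, head=-1, tape[-2..3]=011110 (head:  ^)
Step 8: in state A at pos -1, read 1 -> (A,1)->write 1,move R,goto C. Now: state=C, head=0, tape[-2..3]=011110 (head:   ^)
Step 9: in state C at pos 0, read 1 -> (C,1)->write 0,move R,goto B. Now: state=B, head=1, tape[-2..3]=010110 (head:    ^)
Step 10: in state B at pos 1, read 1 -> (B,1)->write 0,move R,goto A. Now: state=A, head=2, tape[-2..3]=010010 (head:     ^)
Cells containing 1 after step 10: {-1, 2} -> 2 cell(s)

Answer: 2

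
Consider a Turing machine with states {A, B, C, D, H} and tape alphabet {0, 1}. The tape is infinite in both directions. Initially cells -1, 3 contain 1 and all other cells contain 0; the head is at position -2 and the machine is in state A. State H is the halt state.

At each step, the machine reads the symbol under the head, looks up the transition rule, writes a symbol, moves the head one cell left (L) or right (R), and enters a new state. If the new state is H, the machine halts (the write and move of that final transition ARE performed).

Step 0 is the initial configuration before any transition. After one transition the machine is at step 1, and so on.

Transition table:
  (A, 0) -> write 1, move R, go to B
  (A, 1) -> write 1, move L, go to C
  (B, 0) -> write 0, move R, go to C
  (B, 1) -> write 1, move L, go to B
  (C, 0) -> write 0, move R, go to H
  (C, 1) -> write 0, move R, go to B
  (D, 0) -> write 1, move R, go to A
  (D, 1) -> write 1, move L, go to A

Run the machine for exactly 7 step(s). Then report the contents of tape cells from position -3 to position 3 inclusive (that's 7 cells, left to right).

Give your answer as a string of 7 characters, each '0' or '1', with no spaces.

Answer: 0010001

Derivation:
Step 1: in state A at pos -2, read 0 -> (A,0)->write 1,move R,goto B. Now: state=B, head=-1, tape[-3..4]=01100010 (head:   ^)
Step 2: in state B at pos -1, read 1 -> (B,1)->write 1,move L,goto B. Now: state=B, head=-2, tape[-3..4]=01100010 (head:  ^)
Step 3: in state B at pos -2, read 1 -> (B,1)->write 1,move L,goto B. Now: state=B, head=-3, tape[-4..4]=001100010 (head:  ^)
Step 4: in state B at pos -3, read 0 -> (B,0)->write 0,move R,goto C. Now: state=C, head=-2, tape[-4..4]=001100010 (head:   ^)
Step 5: in state C at pos -2, read 1 -> (C,1)->write 0,move R,goto B. Now: state=B, head=-1, tape[-4..4]=000100010 (head:    ^)
Step 6: in state B at pos -1, read 1 -> (B,1)->write 1,move L,goto B. Now: state=B, head=-2, tape[-4..4]=000100010 (head:   ^)
Step 7: in state B at pos -2, read 0 -> (B,0)->write 0,move R,goto C. Now: state=C, head=-1, tape[-4..4]=000100010 (head:    ^)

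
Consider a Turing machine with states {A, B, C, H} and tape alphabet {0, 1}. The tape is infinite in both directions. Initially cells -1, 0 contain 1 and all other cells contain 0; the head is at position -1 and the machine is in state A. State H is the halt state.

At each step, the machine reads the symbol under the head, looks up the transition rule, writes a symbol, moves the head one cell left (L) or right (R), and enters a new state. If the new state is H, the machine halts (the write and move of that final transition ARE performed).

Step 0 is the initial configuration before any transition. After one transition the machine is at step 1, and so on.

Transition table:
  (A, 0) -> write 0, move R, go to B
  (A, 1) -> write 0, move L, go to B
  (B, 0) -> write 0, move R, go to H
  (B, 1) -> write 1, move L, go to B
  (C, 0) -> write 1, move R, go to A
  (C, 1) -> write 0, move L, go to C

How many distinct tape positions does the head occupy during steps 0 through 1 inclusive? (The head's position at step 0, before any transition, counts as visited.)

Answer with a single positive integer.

Answer: 2

Derivation:
Step 1: in state A at pos -1, read 1 -> (A,1)->write 0,move L,goto B. Now: state=B, head=-2, tape[-3..1]=00010 (head:  ^)
Head positions at steps 0..1: starting at -1, distinct positions visited = {-2, -1} -> 2 position(s)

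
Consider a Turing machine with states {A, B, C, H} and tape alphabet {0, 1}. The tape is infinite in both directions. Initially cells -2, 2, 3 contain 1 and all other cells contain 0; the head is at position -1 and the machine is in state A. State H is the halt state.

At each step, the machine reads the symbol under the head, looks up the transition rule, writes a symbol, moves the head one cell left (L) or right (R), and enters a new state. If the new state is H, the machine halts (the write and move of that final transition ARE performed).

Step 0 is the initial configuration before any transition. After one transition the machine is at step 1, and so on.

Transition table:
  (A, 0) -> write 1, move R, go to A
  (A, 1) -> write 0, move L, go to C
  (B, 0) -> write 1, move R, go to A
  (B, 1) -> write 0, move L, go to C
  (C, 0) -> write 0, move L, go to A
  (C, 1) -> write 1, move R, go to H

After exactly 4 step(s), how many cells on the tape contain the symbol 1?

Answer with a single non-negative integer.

Answer: 5

Derivation:
Step 1: in state A at pos -1, read 0 -> (A,0)->write 1,move R,goto A. Now: state=A, head=0, tape[-3..4]=01100110 (head:    ^)
Step 2: in state A at pos 0, read 0 -> (A,0)->write 1,move R,goto A. Now: state=A, head=1, tape[-3..4]=01110110 (head:     ^)
Step 3: in state A at pos 1, read 0 -> (A,0)->write 1,move R,goto A. Now: state=A, head=2, tape[-3..4]=01111110 (head:      ^)
Step 4: in state A at pos 2, read 1 -> (A,1)->write 0,move L,goto C. Now: state=C, head=1, tape[-3..4]=01111010 (head:     ^)
Cells containing 1 after step 4: {-2, -1, 0, 1, 3} -> 5 cell(s)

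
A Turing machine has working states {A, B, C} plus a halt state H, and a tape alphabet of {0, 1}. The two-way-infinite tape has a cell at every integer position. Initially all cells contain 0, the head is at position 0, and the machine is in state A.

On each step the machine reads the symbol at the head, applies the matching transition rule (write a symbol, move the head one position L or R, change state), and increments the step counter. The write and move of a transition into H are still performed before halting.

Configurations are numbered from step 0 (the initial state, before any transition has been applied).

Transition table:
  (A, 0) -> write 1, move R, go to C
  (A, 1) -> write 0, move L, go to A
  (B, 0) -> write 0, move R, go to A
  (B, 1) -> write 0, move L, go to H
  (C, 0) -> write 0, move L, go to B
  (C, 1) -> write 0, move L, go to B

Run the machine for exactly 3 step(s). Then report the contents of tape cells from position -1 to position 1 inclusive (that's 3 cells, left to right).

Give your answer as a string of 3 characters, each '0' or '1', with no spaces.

Step 1: in state A at pos 0, read 0 -> (A,0)->write 1,move R,goto C. Now: state=C, head=1, tape[-1..2]=0100 (head:   ^)
Step 2: in state C at pos 1, read 0 -> (C,0)->write 0,move L,goto B. Now: state=B, head=0, tape[-1..2]=0100 (head:  ^)
Step 3: in state B at pos 0, read 1 -> (B,1)->write 0,move L,goto H. Now: state=H, head=-1, tape[-2..2]=00000 (head:  ^)

Answer: 000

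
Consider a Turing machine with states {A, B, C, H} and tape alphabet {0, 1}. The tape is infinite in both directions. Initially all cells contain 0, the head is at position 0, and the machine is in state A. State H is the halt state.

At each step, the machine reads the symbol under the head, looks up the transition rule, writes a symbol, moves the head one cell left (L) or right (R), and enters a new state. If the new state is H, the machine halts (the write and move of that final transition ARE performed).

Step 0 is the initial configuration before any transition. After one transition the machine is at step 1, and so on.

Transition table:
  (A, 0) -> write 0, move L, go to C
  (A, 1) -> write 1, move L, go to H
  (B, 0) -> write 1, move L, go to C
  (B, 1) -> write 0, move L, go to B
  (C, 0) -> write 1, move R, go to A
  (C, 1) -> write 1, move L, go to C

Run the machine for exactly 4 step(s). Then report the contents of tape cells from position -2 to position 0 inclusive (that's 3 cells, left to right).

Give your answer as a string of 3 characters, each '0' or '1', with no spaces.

Step 1: in state A at pos 0, read 0 -> (A,0)->write 0,move L,goto C. Now: state=C, head=-1, tape[-2..1]=0000 (head:  ^)
Step 2: in state C at pos -1, read 0 -> (C,0)->write 1,move R,goto A. Now: state=A, head=0, tape[-2..1]=0100 (head:   ^)
Step 3: in state A at pos 0, read 0 -> (A,0)->write 0,move L,goto C. Now: state=C, head=-1, tape[-2..1]=0100 (head:  ^)
Step 4: in state C at pos -1, read 1 -> (C,1)->write 1,move L,goto C. Now: state=C, head=-2, tape[-3..1]=00100 (head:  ^)

Answer: 010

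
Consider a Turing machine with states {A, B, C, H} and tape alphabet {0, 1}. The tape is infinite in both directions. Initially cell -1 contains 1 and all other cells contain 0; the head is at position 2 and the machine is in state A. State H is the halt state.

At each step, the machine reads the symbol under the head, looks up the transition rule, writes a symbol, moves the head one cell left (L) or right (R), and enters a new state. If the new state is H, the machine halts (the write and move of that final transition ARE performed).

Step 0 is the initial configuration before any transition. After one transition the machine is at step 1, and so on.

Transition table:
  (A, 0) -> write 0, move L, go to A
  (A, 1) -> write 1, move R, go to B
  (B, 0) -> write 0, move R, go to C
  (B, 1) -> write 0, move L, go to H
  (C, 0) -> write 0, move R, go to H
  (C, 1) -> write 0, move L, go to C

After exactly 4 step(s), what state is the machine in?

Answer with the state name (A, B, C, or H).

Answer: B

Derivation:
Step 1: in state A at pos 2, read 0 -> (A,0)->write 0,move L,goto A. Now: state=A, head=1, tape[-2..3]=010000 (head:    ^)
Step 2: in state A at pos 1, read 0 -> (A,0)->write 0,move L,goto A. Now: state=A, head=0, tape[-2..3]=010000 (head:   ^)
Step 3: in state A at pos 0, read 0 -> (A,0)->write 0,move L,goto A. Now: state=A, head=-1, tape[-2..3]=010000 (head:  ^)
Step 4: in state A at pos -1, read 1 -> (A,1)->write 1,move R,goto B. Now: state=B, head=0, tape[-2..3]=010000 (head:   ^)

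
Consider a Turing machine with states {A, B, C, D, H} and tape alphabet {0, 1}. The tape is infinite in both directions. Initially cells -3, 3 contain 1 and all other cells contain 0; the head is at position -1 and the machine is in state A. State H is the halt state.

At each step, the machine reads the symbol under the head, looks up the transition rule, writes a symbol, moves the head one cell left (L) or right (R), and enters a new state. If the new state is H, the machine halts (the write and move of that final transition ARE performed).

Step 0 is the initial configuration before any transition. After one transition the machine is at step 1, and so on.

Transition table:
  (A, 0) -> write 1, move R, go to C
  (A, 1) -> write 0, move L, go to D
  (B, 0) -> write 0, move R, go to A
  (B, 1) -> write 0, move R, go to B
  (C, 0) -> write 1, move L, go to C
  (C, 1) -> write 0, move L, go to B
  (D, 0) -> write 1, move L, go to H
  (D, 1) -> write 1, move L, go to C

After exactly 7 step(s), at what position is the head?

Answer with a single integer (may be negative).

Answer: 0

Derivation:
Step 1: in state A at pos -1, read 0 -> (A,0)->write 1,move R,goto C. Now: state=C, head=0, tape[-4..4]=010100010 (head:     ^)
Step 2: in state C at pos 0, read 0 -> (C,0)->write 1,move L,goto C. Now: state=C, head=-1, tape[-4..4]=010110010 (head:    ^)
Step 3: in state C at pos -1, read 1 -> (C,1)->write 0,move L,goto B. Now: state=B, head=-2, tape[-4..4]=010010010 (head:   ^)
Step 4: in state B at pos -2, read 0 -> (B,0)->write 0,move R,goto A. Now: state=A, head=-1, tape[-4..4]=010010010 (head:    ^)
Step 5: in state A at pos -1, read 0 -> (A,0)->write 1,move R,goto C. Now: state=C, head=0, tape[-4..4]=010110010 (head:     ^)
Step 6: in state C at pos 0, read 1 -> (C,1)->write 0,move L,goto B. Now: state=B, head=-1, tape[-4..4]=010100010 (head:    ^)
Step 7: in state B at pos -1, read 1 -> (B,1)->write 0,move R,goto B. Now: state=B, head=0, tape[-4..4]=010000010 (head:     ^)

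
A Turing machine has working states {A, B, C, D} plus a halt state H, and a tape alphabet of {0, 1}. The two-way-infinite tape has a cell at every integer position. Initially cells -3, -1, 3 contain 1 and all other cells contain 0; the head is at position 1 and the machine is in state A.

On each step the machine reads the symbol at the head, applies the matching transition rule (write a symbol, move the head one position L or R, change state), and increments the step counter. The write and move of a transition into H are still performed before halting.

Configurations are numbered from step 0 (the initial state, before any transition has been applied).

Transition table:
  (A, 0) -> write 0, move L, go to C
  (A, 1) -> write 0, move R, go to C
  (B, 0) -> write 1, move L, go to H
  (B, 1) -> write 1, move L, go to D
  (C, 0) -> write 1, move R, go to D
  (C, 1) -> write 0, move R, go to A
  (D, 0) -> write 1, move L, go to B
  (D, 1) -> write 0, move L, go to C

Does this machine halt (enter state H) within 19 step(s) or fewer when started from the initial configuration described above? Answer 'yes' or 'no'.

Step 1: in state A at pos 1, read 0 -> (A,0)->write 0,move L,goto C. Now: state=C, head=0, tape[-4..4]=010100010 (head:     ^)
Step 2: in state C at pos 0, read 0 -> (C,0)->write 1,move R,goto D. Now: state=D, head=1, tape[-4..4]=010110010 (head:      ^)
Step 3: in state D at pos 1, read 0 -> (D,0)->write 1,move L,goto B. Now: state=B, head=0, tape[-4..4]=010111010 (head:     ^)
Step 4: in state B at pos 0, read 1 -> (B,1)->write 1,move L,goto D. Now: state=D, head=-1, tape[-4..4]=010111010 (head:    ^)
Step 5: in state D at pos -1, read 1 -> (D,1)->write 0,move L,goto C. Now: state=C, head=-2, tape[-4..4]=010011010 (head:   ^)
Step 6: in state C at pos -2, read 0 -> (C,0)->write 1,move R,goto D. Now: state=D, head=-1, tape[-4..4]=011011010 (head:    ^)
Step 7: in state D at pos -1, read 0 -> (D,0)->write 1,move L,goto B. Now: state=B, head=-2, tape[-4..4]=011111010 (head:   ^)
Step 8: in state B at pos -2, read 1 -> (B,1)->write 1,move L,goto D. Now: state=D, head=-3, tape[-4..4]=011111010 (head:  ^)
Step 9: in state D at pos -3, read 1 -> (D,1)->write 0,move L,goto C. Now: state=C, head=-4, tape[-5..4]=0001111010 (head:  ^)
Step 10: in state C at pos -4, read 0 -> (C,0)->write 1,move R,goto D. Now: state=D, head=-3, tape[-5..4]=0101111010 (head:   ^)
Step 11: in state D at pos -3, read 0 -> (D,0)->write 1,move L,goto B. Now: state=B, head=-4, tape[-5..4]=0111111010 (head:  ^)
Step 12: in state B at pos -4, read 1 -> (B,1)->write 1,move L,goto D. Now: state=D, head=-5, tape[-6..4]=00111111010 (head:  ^)
Step 13: in state D at pos -5, read 0 -> (D,0)->write 1,move L,goto B. Now: state=B, head=-6, tape[-7..4]=001111111010 (head:  ^)
Step 14: in state B at pos -6, read 0 -> (B,0)->write 1,move L,goto H. Now: state=H, head=-7, tape[-8..4]=0011111111010 (head:  ^)
State H reached at step 14; 14 <= 19 -> yes

Answer: yes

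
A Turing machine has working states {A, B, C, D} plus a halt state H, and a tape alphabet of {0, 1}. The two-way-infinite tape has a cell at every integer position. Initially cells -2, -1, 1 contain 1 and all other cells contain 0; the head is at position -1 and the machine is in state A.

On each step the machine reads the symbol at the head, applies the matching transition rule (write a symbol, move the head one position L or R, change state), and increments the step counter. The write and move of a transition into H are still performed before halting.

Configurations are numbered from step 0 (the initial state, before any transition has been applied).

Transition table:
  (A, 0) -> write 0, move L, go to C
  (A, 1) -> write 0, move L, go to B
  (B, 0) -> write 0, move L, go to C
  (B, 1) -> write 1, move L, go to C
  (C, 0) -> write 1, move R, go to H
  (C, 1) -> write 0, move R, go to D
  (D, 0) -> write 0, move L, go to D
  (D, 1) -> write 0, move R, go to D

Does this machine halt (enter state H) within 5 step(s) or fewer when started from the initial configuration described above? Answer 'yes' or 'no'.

Step 1: in state A at pos -1, read 1 -> (A,1)->write 0,move L,goto B. Now: state=B, head=-2, tape[-3..2]=010010 (head:  ^)
Step 2: in state B at pos -2, read 1 -> (B,1)->write 1,move L,goto C. Now: state=C, head=-3, tape[-4..2]=0010010 (head:  ^)
Step 3: in state C at pos -3, read 0 -> (C,0)->write 1,move R,goto H. Now: state=H, head=-2, tape[-4..2]=0110010 (head:   ^)
State H reached at step 3; 3 <= 5 -> yes

Answer: yes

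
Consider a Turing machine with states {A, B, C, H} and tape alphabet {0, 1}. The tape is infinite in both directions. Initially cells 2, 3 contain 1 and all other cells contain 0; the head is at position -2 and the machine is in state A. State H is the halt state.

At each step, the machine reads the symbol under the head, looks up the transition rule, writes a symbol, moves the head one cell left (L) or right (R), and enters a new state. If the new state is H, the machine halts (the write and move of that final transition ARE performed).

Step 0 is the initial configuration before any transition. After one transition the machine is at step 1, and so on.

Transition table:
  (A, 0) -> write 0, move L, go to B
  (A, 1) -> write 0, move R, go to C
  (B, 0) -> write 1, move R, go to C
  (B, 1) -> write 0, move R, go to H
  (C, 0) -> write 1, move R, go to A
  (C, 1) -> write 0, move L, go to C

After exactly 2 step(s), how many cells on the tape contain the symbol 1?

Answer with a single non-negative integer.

Step 1: in state A at pos -2, read 0 -> (A,0)->write 0,move L,goto B. Now: state=B, head=-3, tape[-4..4]=000000110 (head:  ^)
Step 2: in state B at pos -3, read 0 -> (B,0)->write 1,move R,goto C. Now: state=C, head=-2, tape[-4..4]=010000110 (head:   ^)
Cells containing 1 after step 2: {-3, 2, 3} -> 3 cell(s)

Answer: 3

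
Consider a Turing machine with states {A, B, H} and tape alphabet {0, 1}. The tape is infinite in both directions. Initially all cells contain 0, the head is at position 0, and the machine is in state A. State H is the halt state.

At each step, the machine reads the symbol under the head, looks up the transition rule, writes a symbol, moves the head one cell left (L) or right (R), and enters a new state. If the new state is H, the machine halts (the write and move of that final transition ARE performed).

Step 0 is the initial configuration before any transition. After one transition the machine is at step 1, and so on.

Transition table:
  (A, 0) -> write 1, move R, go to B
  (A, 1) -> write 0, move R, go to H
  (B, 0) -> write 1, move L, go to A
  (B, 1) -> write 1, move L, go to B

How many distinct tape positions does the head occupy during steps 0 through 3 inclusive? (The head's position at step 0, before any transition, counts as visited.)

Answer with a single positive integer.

Answer: 2

Derivation:
Step 1: in state A at pos 0, read 0 -> (A,0)->write 1,move R,goto B. Now: state=B, head=1, tape[-1..2]=0100 (head:   ^)
Step 2: in state B at pos 1, read 0 -> (B,0)->write 1,move L,goto A. Now: state=A, head=0, tape[-1..2]=0110 (head:  ^)
Step 3: in state A at pos 0, read 1 -> (A,1)->write 0,move R,goto H. Now: state=H, head=1, tape[-1..2]=0010 (head:   ^)
Head positions at steps 0..3: starting at 0, distinct positions visited = {0, 1} -> 2 position(s)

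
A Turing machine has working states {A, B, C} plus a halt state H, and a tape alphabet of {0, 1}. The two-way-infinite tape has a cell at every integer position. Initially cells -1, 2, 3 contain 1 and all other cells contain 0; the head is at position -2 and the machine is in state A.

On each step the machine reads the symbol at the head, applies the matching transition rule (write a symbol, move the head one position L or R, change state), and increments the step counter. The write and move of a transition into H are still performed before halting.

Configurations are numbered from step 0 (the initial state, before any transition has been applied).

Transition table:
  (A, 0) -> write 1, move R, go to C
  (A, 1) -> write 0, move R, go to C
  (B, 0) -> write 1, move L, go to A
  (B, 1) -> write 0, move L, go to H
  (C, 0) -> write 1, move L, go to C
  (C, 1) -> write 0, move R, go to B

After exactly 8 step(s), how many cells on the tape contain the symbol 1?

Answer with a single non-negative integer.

Step 1: in state A at pos -2, read 0 -> (A,0)->write 1,move R,goto C. Now: state=C, head=-1, tape[-3..4]=01100110 (head:   ^)
Step 2: in state C at pos -1, read 1 -> (C,1)->write 0,move R,goto B. Now: state=B, head=0, tape[-3..4]=01000110 (head:    ^)
Step 3: in state B at pos 0, read 0 -> (B,0)->write 1,move L,goto A. Now: state=A, head=-1, tape[-3..4]=01010110 (head:   ^)
Step 4: in state A at pos -1, read 0 -> (A,0)->write 1,move R,goto C. Now: state=C, head=0, tape[-3..4]=01110110 (head:    ^)
Step 5: in state C at pos 0, read 1 -> (C,1)->write 0,move R,goto B. Now: state=B, head=1, tape[-3..4]=01100110 (head:     ^)
Step 6: in state B at pos 1, read 0 -> (B,0)->write 1,move L,goto A. Now: state=A, head=0, tape[-3..4]=01101110 (head:    ^)
Step 7: in state A at pos 0, read 0 -> (A,0)->write 1,move R,goto C. Now: state=C, head=1, tape[-3..4]=01111110 (head:     ^)
Step 8: in state C at pos 1, read 1 -> (C,1)->write 0,move R,goto B. Now: state=B, head=2, tape[-3..4]=01110110 (head:      ^)
Cells containing 1 after step 8: {-2, -1, 0, 2, 3} -> 5 cell(s)

Answer: 5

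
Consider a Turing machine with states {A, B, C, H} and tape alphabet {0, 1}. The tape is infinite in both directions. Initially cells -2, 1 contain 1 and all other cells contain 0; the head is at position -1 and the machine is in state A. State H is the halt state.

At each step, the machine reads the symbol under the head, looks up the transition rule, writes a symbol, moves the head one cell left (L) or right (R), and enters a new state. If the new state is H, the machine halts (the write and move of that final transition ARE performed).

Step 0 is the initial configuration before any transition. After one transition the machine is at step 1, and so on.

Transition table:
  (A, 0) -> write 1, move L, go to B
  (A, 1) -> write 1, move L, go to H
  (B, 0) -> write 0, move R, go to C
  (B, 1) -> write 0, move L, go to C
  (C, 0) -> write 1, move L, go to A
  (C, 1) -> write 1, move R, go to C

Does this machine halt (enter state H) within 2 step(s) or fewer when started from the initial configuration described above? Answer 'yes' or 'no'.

Step 1: in state A at pos -1, read 0 -> (A,0)->write 1,move L,goto B. Now: state=B, head=-2, tape[-3..2]=011010 (head:  ^)
Step 2: in state B at pos -2, read 1 -> (B,1)->write 0,move L,goto C. Now: state=C, head=-3, tape[-4..2]=0001010 (head:  ^)
After 2 step(s): state = C (not H) -> not halted within 2 -> no

Answer: no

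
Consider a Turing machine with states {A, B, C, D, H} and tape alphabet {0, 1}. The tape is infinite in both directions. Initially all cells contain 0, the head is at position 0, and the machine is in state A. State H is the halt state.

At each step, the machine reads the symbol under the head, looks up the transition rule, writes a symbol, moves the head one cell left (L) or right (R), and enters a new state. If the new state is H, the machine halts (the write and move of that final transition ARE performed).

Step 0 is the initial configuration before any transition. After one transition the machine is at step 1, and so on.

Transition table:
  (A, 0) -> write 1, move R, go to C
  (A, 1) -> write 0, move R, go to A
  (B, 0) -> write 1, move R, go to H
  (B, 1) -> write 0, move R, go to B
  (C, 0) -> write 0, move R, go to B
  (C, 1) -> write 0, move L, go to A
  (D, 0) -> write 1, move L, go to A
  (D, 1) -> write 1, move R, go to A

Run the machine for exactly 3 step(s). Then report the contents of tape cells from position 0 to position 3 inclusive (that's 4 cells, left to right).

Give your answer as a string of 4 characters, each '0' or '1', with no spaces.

Step 1: in state A at pos 0, read 0 -> (A,0)->write 1,move R,goto C. Now: state=C, head=1, tape[-1..2]=0100 (head:   ^)
Step 2: in state C at pos 1, read 0 -> (C,0)->write 0,move R,goto B. Now: state=B, head=2, tape[-1..3]=01000 (head:    ^)
Step 3: in state B at pos 2, read 0 -> (B,0)->write 1,move R,goto H. Now: state=H, head=3, tape[-1..4]=010100 (head:     ^)

Answer: 1010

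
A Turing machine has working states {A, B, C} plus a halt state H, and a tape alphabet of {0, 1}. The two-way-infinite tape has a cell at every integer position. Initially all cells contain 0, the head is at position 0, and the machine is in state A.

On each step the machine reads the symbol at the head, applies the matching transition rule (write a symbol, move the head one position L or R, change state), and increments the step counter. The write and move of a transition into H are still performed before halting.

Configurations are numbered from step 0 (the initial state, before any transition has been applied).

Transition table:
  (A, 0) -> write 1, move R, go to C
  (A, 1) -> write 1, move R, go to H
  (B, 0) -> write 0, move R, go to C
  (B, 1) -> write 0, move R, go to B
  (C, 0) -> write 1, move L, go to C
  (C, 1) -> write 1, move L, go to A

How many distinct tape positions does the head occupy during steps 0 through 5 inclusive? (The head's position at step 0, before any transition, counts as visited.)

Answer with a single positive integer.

Step 1: in state A at pos 0, read 0 -> (A,0)->write 1,move R,goto C. Now: state=C, head=1, tape[-1..2]=0100 (head:   ^)
Step 2: in state C at pos 1, read 0 -> (C,0)->write 1,move L,goto C. Now: state=C, head=0, tape[-1..2]=0110 (head:  ^)
Step 3: in state C at pos 0, read 1 -> (C,1)->write 1,move L,goto A. Now: state=A, head=-1, tape[-2..2]=00110 (head:  ^)
Step 4: in state A at pos -1, read 0 -> (A,0)->write 1,move R,goto C. Now: state=C, head=0, tape[-2..2]=01110 (head:   ^)
Step 5: in state C at pos 0, read 1 -> (C,1)->write 1,move L,goto A. Now: state=A, head=-1, tape[-2..2]=01110 (head:  ^)
Head positions at steps 0..5: starting at 0, distinct positions visited = {-1, 0, 1} -> 3 position(s)

Answer: 3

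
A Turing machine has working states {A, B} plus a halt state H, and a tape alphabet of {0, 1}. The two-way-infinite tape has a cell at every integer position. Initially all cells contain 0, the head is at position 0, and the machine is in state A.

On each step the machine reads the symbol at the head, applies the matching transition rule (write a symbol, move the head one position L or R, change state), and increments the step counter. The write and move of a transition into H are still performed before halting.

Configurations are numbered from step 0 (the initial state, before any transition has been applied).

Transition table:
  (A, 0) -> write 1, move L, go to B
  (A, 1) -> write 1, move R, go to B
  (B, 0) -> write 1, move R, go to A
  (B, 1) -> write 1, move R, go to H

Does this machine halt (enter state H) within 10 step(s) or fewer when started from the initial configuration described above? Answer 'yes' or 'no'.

Step 1: in state A at pos 0, read 0 -> (A,0)->write 1,move L,goto B. Now: state=B, head=-1, tape[-2..1]=0010 (head:  ^)
Step 2: in state B at pos -1, read 0 -> (B,0)->write 1,move R,goto A. Now: state=A, head=0, tape[-2..1]=0110 (head:   ^)
Step 3: in state A at pos 0, read 1 -> (A,1)->write 1,move R,goto B. Now: state=B, head=1, tape[-2..2]=01100 (head:    ^)
Step 4: in state B at pos 1, read 0 -> (B,0)->write 1,move R,goto A. Now: state=A, head=2, tape[-2..3]=011100 (head:     ^)
Step 5: in state A at pos 2, read 0 -> (A,0)->write 1,move L,goto B. Now: state=B, head=1, tape[-2..3]=011110 (head:    ^)
Step 6: in state B at pos 1, read 1 -> (B,1)->write 1,move R,goto H. Now: state=H, head=2, tape[-2..3]=011110 (head:     ^)
State H reached at step 6; 6 <= 10 -> yes

Answer: yes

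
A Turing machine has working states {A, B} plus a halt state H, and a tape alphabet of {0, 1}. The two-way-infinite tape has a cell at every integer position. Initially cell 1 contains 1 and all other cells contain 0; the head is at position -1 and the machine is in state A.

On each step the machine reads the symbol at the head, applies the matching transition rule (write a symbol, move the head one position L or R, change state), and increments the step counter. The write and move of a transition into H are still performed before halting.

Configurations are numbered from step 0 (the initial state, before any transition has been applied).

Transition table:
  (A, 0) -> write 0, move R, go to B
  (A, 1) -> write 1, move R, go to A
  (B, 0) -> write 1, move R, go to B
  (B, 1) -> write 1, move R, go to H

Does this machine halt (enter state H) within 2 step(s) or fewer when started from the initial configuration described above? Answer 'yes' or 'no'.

Answer: no

Derivation:
Step 1: in state A at pos -1, read 0 -> (A,0)->write 0,move R,goto B. Now: state=B, head=0, tape[-2..2]=00010 (head:   ^)
Step 2: in state B at pos 0, read 0 -> (B,0)->write 1,move R,goto B. Now: state=B, head=1, tape[-2..2]=00110 (head:    ^)
After 2 step(s): state = B (not H) -> not halted within 2 -> no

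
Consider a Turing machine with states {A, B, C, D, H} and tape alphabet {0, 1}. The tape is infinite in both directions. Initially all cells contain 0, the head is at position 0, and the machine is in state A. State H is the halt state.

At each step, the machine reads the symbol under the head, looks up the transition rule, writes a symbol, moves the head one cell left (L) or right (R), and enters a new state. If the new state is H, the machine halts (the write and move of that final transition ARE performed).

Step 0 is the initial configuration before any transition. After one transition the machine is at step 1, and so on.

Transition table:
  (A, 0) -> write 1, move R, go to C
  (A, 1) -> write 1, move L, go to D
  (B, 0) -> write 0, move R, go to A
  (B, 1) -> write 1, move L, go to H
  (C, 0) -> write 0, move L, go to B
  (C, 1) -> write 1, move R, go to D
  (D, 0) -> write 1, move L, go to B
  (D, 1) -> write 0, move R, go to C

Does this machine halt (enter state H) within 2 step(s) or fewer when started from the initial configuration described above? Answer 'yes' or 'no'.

Answer: no

Derivation:
Step 1: in state A at pos 0, read 0 -> (A,0)->write 1,move R,goto C. Now: state=C, head=1, tape[-1..2]=0100 (head:   ^)
Step 2: in state C at pos 1, read 0 -> (C,0)->write 0,move L,goto B. Now: state=B, head=0, tape[-1..2]=0100 (head:  ^)
After 2 step(s): state = B (not H) -> not halted within 2 -> no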